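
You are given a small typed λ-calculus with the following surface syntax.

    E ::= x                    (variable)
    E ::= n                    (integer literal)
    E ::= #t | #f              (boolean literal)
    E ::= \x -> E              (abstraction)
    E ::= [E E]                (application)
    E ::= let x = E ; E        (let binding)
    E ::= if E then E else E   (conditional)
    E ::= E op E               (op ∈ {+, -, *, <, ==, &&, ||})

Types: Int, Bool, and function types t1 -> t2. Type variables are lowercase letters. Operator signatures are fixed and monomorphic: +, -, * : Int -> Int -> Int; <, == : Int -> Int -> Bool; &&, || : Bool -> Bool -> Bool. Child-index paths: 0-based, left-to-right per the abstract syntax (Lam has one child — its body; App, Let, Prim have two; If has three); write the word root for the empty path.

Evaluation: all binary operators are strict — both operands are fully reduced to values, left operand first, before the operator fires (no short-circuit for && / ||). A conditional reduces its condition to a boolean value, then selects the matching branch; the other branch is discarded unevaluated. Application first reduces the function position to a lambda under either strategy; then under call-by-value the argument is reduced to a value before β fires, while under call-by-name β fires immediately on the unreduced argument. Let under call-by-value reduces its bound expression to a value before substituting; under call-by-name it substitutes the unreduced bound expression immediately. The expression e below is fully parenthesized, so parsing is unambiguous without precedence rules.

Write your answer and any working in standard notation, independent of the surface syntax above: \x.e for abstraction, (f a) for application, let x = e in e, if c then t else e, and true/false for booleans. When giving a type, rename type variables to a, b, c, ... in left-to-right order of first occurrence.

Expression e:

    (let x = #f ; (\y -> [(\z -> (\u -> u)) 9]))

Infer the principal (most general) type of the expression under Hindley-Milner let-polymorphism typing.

Working:
let x : Bool
u : c
\u._ : c -> c
\z._ : b -> c -> c
  unify b -> c -> c ~ Int -> d
  unify b ~ Int
  unify c -> c ~ d
_ _ : c -> c
\y._ : a -> c -> c

Answer: a -> b -> b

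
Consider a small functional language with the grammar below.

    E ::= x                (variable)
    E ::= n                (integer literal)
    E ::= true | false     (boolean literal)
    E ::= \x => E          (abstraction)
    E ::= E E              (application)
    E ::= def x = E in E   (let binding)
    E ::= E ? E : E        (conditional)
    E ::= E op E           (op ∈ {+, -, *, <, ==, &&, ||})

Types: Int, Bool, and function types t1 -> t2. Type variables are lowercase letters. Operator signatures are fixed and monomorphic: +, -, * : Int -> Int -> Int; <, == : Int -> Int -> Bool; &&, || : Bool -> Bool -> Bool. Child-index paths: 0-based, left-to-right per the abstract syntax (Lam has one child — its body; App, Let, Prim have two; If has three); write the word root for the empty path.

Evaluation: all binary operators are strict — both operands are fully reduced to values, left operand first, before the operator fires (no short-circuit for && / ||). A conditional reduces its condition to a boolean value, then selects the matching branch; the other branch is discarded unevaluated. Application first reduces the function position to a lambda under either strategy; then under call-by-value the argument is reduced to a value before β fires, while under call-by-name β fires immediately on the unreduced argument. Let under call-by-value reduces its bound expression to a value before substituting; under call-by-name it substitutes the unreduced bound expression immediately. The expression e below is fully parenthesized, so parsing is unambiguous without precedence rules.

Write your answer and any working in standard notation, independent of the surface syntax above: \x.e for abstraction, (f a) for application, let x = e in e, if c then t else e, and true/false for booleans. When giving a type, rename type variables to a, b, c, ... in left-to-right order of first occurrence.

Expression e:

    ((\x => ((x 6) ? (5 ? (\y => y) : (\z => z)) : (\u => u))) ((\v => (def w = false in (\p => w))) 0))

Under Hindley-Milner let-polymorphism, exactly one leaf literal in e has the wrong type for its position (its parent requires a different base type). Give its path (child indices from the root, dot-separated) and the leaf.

Answer: 0.0.1.0 : 5

Working:
x : a
  unify a ~ Int -> b
_ _ : b
  unify b ~ Bool
  unify Int ~ Bool
  FAIL: mismatch Int ~ Bool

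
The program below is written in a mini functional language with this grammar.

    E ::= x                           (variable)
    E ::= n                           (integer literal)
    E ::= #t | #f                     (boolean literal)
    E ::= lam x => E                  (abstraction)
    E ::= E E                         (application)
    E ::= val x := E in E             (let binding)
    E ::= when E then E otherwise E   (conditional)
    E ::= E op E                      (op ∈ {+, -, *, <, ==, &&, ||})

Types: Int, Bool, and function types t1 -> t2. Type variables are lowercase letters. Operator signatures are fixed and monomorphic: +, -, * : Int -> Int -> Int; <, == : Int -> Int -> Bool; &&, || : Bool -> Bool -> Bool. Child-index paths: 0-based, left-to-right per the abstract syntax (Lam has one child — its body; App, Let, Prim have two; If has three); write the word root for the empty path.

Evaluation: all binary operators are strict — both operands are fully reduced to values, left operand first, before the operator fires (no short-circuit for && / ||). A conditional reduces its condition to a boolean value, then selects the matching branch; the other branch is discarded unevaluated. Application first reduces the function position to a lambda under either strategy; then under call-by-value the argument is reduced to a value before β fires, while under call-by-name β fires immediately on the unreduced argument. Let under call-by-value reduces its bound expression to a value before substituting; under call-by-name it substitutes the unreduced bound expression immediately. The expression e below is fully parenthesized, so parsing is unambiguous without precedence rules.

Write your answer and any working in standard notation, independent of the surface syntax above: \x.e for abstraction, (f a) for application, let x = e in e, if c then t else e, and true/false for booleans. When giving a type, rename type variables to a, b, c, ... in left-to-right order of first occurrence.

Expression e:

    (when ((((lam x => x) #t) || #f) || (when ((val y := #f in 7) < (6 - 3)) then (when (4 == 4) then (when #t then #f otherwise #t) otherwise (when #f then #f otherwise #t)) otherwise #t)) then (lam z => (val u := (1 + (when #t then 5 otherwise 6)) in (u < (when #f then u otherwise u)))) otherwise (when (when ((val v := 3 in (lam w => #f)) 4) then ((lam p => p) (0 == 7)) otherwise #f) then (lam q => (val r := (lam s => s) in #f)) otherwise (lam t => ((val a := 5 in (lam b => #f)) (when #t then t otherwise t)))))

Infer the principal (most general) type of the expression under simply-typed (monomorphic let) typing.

Derivation:
x : a
\x._ : a -> a
  unify a -> a ~ Bool -> b
  unify a ~ Bool
  unify Bool ~ b
_ _ : Bool
  unify Bool ~ Bool
  unify Bool ~ Bool
  unify Bool ~ Bool
let y : Bool
  unify Int ~ Int
  unify Int ~ Int
  unify Int ~ Int
  unify Int ~ Int
  unify Bool ~ Bool
  unify Int ~ Int
  unify Int ~ Int
  unify Bool ~ Bool
  unify Bool ~ Bool
  unify Bool ~ Bool
  unify Bool ~ Bool
  unify Bool ~ Bool
  unify Bool ~ Bool
  unify Bool ~ Bool
  unify Bool ~ Bool
  unify Bool ~ Bool
  unify Int ~ Int
  unify Bool ~ Bool
  unify Int ~ Int
  unify Int ~ Int
let u : Int
u : Int
  unify Int ~ Int
  unify Bool ~ Bool
u : Int
u : Int
  unify Int ~ Int
  unify Int ~ Int
\z._ : c -> Bool
let v : Int
\w._ : d -> Bool
  unify d -> Bool ~ Int -> e
  unify d ~ Int
  unify Bool ~ e
_ _ : Bool
  unify Bool ~ Bool
p : f
\p._ : f -> f
  unify Int ~ Int
  unify Int ~ Int
  unify f -> f ~ Bool -> g
  unify f ~ Bool
  unify Bool ~ g
_ _ : Bool
  unify Bool ~ Bool
  unify Bool ~ Bool
s : i
\s._ : i -> i
let r : i -> i
\q._ : h -> Bool
let a : Int
\b._ : k -> Bool
  unify Bool ~ Bool
t : j
t : j
  unify j ~ j
  unify k -> Bool ~ j -> l
  unify k ~ j
  unify Bool ~ l
_ _ : Bool
\t._ : j -> Bool
  unify h -> Bool ~ j -> Bool
  unify h ~ j
  unify Bool ~ Bool
  unify c -> Bool ~ j -> Bool
  unify c ~ j
  unify Bool ~ Bool

Answer: a -> Bool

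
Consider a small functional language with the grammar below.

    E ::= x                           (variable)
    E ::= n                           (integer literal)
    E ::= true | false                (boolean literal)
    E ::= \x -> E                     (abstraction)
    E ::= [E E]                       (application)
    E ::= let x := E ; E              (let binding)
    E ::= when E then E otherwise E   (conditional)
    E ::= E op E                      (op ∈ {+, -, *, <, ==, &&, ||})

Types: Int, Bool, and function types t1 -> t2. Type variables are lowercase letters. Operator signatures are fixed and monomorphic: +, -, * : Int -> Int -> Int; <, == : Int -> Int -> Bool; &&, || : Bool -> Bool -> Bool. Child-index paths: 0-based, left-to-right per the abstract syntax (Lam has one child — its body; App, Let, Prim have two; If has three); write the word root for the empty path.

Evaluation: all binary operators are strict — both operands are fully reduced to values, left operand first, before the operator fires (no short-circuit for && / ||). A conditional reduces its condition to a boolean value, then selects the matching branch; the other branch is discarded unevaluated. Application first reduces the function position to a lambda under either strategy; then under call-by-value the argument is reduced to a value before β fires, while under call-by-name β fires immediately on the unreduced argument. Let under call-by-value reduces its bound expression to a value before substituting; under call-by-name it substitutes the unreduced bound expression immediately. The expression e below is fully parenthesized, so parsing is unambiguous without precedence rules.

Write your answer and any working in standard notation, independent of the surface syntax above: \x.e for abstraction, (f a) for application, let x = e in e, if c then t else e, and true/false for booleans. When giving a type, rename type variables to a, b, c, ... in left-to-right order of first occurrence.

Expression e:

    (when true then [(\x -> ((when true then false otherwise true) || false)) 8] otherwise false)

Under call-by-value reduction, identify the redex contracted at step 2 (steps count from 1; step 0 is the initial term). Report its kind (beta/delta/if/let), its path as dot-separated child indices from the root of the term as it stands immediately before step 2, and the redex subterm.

Working:
step 0: (if true then ((\x.((if true then false else true) || false)) 8) else false)
step 1: [if@root] ((\x.((if true then false else true) || false)) 8)
step 2: [beta@root] ((if true then false else true) || false)

Answer: beta at root : ((\x.((if true then false else true) || false)) 8)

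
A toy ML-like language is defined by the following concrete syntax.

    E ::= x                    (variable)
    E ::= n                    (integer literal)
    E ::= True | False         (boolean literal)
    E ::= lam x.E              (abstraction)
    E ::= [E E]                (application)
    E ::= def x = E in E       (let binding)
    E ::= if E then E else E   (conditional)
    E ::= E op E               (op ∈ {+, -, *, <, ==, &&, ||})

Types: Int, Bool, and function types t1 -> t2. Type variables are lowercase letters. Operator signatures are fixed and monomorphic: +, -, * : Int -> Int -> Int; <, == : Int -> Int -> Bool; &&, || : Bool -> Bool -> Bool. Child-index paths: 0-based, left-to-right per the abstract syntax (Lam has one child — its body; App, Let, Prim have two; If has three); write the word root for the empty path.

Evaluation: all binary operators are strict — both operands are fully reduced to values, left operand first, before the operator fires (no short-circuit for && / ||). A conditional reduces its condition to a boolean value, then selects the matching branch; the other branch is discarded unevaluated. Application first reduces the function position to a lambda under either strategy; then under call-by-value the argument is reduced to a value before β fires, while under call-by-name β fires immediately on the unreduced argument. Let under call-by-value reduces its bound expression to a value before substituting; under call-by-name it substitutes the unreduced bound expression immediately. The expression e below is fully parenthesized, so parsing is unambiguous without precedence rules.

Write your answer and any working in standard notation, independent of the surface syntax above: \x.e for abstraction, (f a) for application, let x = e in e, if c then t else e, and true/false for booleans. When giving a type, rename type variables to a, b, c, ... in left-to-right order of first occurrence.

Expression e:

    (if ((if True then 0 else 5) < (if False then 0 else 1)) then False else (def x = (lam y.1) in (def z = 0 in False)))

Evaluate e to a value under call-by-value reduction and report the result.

Answer: false

Working:
step 0: (if ((if true then 0 else 5) < (if false then 0 else 1)) then false else (let x = (\y.1) in (let z = 0 in false)))
step 1: [if@0.0] (if (0 < (if false then 0 else 1)) then false else (let x = (\y.1) in (let z = 0 in false)))
step 2: [if@0.1] (if (0 < 1) then false else (let x = (\y.1) in (let z = 0 in false)))
step 3: [delta@0] (if true then false else (let x = (\y.1) in (let z = 0 in false)))
step 4: [if@root] false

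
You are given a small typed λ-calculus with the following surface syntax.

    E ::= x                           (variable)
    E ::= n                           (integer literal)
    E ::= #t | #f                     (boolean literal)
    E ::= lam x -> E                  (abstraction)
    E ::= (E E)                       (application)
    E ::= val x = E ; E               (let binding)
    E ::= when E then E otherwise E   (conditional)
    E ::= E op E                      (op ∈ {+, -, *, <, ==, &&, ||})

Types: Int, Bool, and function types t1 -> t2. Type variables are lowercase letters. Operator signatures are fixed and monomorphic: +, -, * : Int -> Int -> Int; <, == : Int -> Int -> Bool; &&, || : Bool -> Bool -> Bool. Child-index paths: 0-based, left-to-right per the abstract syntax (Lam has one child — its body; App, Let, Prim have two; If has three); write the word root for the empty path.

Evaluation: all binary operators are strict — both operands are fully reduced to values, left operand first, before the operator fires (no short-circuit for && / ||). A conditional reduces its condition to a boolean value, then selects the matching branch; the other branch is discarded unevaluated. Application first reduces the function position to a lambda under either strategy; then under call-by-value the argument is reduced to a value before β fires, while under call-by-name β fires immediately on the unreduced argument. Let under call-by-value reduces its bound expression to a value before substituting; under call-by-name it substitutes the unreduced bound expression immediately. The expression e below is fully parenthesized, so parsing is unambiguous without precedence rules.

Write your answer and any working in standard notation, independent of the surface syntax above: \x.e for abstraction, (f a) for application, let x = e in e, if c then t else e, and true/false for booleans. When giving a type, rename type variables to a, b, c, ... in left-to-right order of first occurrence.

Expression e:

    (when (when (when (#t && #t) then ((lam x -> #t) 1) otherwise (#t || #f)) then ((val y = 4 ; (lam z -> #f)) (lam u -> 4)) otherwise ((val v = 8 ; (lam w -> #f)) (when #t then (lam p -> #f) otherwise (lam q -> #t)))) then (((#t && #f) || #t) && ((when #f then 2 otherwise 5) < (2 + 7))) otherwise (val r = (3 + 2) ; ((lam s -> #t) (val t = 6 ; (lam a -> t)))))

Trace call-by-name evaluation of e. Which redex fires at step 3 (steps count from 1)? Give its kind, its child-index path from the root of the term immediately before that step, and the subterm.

Answer: beta at 0.0 : ((\x.true) 1)

Working:
step 0: (if (if (if (true && true) then ((\x.true) 1) else (true || false)) then ((let y = 4 in (\z.false)) (\u.4)) else ((let v = 8 in (\w.false)) (if true then (\p.false) else (\q.true)))) then (((true && false) || true) && ((if false then 2 else 5) < (2 + 7))) else (let r = (3 + 2) in ((\s.true) (let t = 6 in (\a.t)))))
step 1: [delta@0.0.0] (if (if (if true then ((\x.true) 1) else (true || false)) then ((let y = 4 in (\z.false)) (\u.4)) else ((let v = 8 in (\w.false)) (if true then (\p.false) else (\q.true)))) then (((true && false) || true) && ((if false then 2 else 5) < (2 + 7))) else (let r = (3 + 2) in ((\s.true) (let t = 6 in (\a.t)))))
step 2: [if@0.0] (if (if ((\x.true) 1) then ((let y = 4 in (\z.false)) (\u.4)) else ((let v = 8 in (\w.false)) (if true then (\p.false) else (\q.true)))) then (((true && false) || true) && ((if false then 2 else 5) < (2 + 7))) else (let r = (3 + 2) in ((\s.true) (let t = 6 in (\a.t)))))
step 3: [beta@0.0] (if (if true then ((let y = 4 in (\z.false)) (\u.4)) else ((let v = 8 in (\w.false)) (if true then (\p.false) else (\q.true)))) then (((true && false) || true) && ((if false then 2 else 5) < (2 + 7))) else (let r = (3 + 2) in ((\s.true) (let t = 6 in (\a.t)))))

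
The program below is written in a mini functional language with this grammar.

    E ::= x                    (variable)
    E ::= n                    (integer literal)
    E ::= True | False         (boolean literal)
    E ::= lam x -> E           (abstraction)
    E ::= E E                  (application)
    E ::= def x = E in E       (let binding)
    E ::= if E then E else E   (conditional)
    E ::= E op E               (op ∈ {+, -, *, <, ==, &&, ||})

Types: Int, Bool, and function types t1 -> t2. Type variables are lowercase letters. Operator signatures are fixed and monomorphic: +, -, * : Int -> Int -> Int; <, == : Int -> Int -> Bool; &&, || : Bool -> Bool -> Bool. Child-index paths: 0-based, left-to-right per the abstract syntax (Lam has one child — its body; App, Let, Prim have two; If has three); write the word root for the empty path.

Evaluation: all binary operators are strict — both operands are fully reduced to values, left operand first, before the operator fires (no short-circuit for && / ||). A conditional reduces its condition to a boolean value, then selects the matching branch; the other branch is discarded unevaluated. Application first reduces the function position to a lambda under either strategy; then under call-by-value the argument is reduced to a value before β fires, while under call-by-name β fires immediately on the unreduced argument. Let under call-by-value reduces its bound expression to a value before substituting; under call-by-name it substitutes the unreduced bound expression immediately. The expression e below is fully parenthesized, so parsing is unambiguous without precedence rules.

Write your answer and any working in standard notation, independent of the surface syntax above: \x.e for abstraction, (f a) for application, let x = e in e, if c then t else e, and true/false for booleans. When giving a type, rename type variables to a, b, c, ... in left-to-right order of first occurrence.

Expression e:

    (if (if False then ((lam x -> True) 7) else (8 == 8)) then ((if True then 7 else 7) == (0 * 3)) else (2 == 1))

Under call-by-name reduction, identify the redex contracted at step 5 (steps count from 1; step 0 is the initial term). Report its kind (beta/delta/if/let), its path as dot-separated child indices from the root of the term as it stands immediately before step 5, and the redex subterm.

Answer: delta at 1 : (0 * 3)

Working:
step 0: (if (if false then ((\x.true) 7) else (8 == 8)) then ((if true then 7 else 7) == (0 * 3)) else (2 == 1))
step 1: [if@0] (if (8 == 8) then ((if true then 7 else 7) == (0 * 3)) else (2 == 1))
step 2: [delta@0] (if true then ((if true then 7 else 7) == (0 * 3)) else (2 == 1))
step 3: [if@root] ((if true then 7 else 7) == (0 * 3))
step 4: [if@0] (7 == (0 * 3))
step 5: [delta@1] (7 == 0)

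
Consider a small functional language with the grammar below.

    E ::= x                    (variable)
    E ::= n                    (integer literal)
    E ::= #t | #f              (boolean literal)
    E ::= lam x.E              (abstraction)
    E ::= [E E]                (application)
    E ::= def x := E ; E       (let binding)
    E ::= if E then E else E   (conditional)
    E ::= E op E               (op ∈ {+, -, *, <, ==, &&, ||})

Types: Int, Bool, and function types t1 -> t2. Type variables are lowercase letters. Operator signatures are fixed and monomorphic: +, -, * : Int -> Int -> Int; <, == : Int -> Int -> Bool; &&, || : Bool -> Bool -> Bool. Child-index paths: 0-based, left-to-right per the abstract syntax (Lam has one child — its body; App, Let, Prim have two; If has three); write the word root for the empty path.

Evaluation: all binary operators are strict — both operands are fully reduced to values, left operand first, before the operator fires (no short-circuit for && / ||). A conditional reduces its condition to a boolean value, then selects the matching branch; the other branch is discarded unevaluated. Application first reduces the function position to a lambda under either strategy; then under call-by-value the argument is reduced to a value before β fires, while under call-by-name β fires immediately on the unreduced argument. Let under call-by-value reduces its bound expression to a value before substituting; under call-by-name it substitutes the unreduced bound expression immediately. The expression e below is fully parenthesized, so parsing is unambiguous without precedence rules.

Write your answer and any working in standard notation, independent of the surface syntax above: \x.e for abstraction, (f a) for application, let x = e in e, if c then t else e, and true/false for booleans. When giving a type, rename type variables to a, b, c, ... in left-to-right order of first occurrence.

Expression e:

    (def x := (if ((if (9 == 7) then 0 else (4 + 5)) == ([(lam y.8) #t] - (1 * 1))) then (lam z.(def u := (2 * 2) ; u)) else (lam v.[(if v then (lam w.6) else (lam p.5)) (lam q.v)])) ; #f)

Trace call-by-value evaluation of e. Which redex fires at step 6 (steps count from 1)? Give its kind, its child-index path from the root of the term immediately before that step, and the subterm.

Working:
step 0: (let x = (if ((if (9 == 7) then 0 else (4 + 5)) == (((\y.8) true) - (1 * 1))) then (\z.(let u = (2 * 2) in u)) else (\v.((if v then (\w.6) else (\p.5)) (\q.v)))) in false)
step 1: [delta@0.0.0.0] (let x = (if ((if false then 0 else (4 + 5)) == (((\y.8) true) - (1 * 1))) then (\z.(let u = (2 * 2) in u)) else (\v.((if v then (\w.6) else (\p.5)) (\q.v)))) in false)
step 2: [if@0.0.0] (let x = (if ((4 + 5) == (((\y.8) true) - (1 * 1))) then (\z.(let u = (2 * 2) in u)) else (\v.((if v then (\w.6) else (\p.5)) (\q.v)))) in false)
step 3: [delta@0.0.0] (let x = (if (9 == (((\y.8) true) - (1 * 1))) then (\z.(let u = (2 * 2) in u)) else (\v.((if v then (\w.6) else (\p.5)) (\q.v)))) in false)
step 4: [beta@0.0.1.0] (let x = (if (9 == (8 - (1 * 1))) then (\z.(let u = (2 * 2) in u)) else (\v.((if v then (\w.6) else (\p.5)) (\q.v)))) in false)
step 5: [delta@0.0.1.1] (let x = (if (9 == (8 - 1)) then (\z.(let u = (2 * 2) in u)) else (\v.((if v then (\w.6) else (\p.5)) (\q.v)))) in false)
step 6: [delta@0.0.1] (let x = (if (9 == 7) then (\z.(let u = (2 * 2) in u)) else (\v.((if v then (\w.6) else (\p.5)) (\q.v)))) in false)

Answer: delta at 0.0.1 : (8 - 1)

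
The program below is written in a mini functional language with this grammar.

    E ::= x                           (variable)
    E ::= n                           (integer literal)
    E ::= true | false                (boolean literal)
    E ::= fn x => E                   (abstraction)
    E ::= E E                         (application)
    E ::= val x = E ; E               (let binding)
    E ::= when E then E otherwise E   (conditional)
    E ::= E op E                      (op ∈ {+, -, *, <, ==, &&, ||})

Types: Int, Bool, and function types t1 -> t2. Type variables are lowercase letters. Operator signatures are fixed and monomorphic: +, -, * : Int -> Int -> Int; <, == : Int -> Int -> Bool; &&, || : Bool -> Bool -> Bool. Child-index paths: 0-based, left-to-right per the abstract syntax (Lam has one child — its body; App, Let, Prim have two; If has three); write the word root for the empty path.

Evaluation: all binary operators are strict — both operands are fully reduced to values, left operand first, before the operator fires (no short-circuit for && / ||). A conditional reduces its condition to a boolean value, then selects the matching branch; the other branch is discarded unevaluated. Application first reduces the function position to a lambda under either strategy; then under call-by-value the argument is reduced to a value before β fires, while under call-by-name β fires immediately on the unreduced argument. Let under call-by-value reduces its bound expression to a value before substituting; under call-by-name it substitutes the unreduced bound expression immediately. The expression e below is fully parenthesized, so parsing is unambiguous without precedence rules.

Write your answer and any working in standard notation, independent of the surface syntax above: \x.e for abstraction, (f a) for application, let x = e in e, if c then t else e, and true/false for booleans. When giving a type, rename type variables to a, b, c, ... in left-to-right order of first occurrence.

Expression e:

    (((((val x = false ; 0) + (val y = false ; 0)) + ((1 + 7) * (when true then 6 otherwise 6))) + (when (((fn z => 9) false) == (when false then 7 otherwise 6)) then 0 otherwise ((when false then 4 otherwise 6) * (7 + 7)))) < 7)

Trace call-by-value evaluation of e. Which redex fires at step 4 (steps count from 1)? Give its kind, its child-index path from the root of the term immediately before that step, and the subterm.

Answer: delta at 0.0.1.0 : (1 + 7)

Derivation:
step 0: (((((let x = false in 0) + (let y = false in 0)) + ((1 + 7) * (if true then 6 else 6))) + (if (((\z.9) false) == (if false then 7 else 6)) then 0 else ((if false then 4 else 6) * (7 + 7)))) < 7)
step 1: [let@0.0.0.0] ((((0 + (let y = false in 0)) + ((1 + 7) * (if true then 6 else 6))) + (if (((\z.9) false) == (if false then 7 else 6)) then 0 else ((if false then 4 else 6) * (7 + 7)))) < 7)
step 2: [let@0.0.0.1] ((((0 + 0) + ((1 + 7) * (if true then 6 else 6))) + (if (((\z.9) false) == (if false then 7 else 6)) then 0 else ((if false then 4 else 6) * (7 + 7)))) < 7)
step 3: [delta@0.0.0] (((0 + ((1 + 7) * (if true then 6 else 6))) + (if (((\z.9) false) == (if false then 7 else 6)) then 0 else ((if false then 4 else 6) * (7 + 7)))) < 7)
step 4: [delta@0.0.1.0] (((0 + (8 * (if true then 6 else 6))) + (if (((\z.9) false) == (if false then 7 else 6)) then 0 else ((if false then 4 else 6) * (7 + 7)))) < 7)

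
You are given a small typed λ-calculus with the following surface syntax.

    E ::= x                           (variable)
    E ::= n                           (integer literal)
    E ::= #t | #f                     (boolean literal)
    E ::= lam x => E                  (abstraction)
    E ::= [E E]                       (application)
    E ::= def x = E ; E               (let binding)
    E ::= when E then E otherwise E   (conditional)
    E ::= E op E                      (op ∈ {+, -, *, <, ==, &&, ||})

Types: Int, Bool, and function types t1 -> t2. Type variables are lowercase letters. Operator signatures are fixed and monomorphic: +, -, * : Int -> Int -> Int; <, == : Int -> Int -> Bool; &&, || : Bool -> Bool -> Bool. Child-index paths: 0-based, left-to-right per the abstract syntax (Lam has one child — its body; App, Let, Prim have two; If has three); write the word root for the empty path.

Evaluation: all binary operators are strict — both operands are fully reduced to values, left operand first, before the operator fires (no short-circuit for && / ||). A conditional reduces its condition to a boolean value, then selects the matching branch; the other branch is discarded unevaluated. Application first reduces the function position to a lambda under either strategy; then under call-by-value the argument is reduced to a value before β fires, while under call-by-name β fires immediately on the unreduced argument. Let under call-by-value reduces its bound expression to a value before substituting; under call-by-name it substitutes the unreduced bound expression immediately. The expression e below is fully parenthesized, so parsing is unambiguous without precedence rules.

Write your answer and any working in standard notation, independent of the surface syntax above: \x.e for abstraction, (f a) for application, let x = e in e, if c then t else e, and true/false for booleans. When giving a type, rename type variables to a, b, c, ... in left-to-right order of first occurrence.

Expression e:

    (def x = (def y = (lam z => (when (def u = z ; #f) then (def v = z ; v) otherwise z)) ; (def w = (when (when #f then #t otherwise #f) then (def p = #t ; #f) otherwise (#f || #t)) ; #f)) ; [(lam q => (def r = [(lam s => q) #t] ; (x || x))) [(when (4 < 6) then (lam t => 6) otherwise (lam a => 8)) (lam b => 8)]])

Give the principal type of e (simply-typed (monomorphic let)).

Answer: Bool

Derivation:
z : a
let u : a
  unify Bool ~ Bool
z : a
let v : a
v : a
z : a
  unify a ~ a
\z._ : a -> a
let y : a -> a
  unify Bool ~ Bool
  unify Bool ~ Bool
  unify Bool ~ Bool
let p : Bool
  unify Bool ~ Bool
  unify Bool ~ Bool
  unify Bool ~ Bool
let w : Bool
let x : Bool
q : b
\s._ : c -> b
  unify c -> b ~ Bool -> d
  unify c ~ Bool
  unify b ~ d
_ _ : d
let r : d
x : Bool
  unify Bool ~ Bool
x : Bool
  unify Bool ~ Bool
\q._ : d -> Bool
  unify Int ~ Int
  unify Int ~ Int
  unify Bool ~ Bool
\t._ : e -> Int
\a._ : f -> Int
  unify e -> Int ~ f -> Int
  unify e ~ f
  unify Int ~ Int
\b._ : g -> Int
  unify f -> Int ~ (g -> Int) -> h
  unify f ~ g -> Int
  unify Int ~ h
_ _ : Int
  unify d -> Bool ~ Int -> i
  unify d ~ Int
  unify Bool ~ i
_ _ : Bool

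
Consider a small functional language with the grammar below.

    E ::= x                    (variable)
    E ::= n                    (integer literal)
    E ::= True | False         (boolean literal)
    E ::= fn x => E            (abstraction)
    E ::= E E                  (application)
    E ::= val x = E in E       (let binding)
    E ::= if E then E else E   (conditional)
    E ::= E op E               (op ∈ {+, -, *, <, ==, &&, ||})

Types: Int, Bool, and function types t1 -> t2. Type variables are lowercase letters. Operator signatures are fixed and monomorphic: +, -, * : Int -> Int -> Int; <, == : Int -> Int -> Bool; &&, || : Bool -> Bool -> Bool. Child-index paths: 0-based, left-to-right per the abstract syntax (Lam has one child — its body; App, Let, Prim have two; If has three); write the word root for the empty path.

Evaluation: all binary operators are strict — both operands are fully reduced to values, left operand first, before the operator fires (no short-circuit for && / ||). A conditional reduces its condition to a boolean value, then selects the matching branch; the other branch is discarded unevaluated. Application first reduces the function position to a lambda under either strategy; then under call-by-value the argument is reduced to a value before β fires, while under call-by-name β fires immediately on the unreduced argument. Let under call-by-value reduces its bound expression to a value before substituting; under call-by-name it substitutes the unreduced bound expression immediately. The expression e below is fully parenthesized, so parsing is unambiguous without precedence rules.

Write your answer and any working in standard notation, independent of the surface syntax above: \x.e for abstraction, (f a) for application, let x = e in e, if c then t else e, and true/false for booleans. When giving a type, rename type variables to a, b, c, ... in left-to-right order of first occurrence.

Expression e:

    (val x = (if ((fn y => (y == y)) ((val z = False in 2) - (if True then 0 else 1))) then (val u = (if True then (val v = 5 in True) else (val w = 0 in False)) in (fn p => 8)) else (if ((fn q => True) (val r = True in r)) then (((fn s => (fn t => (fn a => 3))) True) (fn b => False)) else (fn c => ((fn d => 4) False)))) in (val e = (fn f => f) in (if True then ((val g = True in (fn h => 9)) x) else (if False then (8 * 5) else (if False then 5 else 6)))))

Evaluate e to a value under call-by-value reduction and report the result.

Trace:
step 0: (let x = (if ((\y.(y == y)) ((let z = false in 2) - (if true then 0 else 1))) then (let u = (if true then (let v = 5 in true) else (let w = 0 in false)) in (\p.8)) else (if ((\q.true) (let r = true in r)) then (((\s.(\t.(\a.3))) true) (\b.false)) else (\c.((\d.4) false)))) in (let e = (\f.f) in (if true then ((let g = true in (\h.9)) x) else (if false then (8 * 5) else (if false then 5 else 6)))))
step 1: [let@0.0.1.0] (let x = (if ((\y.(y == y)) (2 - (if true then 0 else 1))) then (let u = (if true then (let v = 5 in true) else (let w = 0 in false)) in (\p.8)) else (if ((\q.true) (let r = true in r)) then (((\s.(\t.(\a.3))) true) (\b.false)) else (\c.((\d.4) false)))) in (let e = (\f.f) in (if true then ((let g = true in (\h.9)) x) else (if false then (8 * 5) else (if false then 5 else 6)))))
step 2: [if@0.0.1.1] (let x = (if ((\y.(y == y)) (2 - 0)) then (let u = (if true then (let v = 5 in true) else (let w = 0 in false)) in (\p.8)) else (if ((\q.true) (let r = true in r)) then (((\s.(\t.(\a.3))) true) (\b.false)) else (\c.((\d.4) false)))) in (let e = (\f.f) in (if true then ((let g = true in (\h.9)) x) else (if false then (8 * 5) else (if false then 5 else 6)))))
step 3: [delta@0.0.1] (let x = (if ((\y.(y == y)) 2) then (let u = (if true then (let v = 5 in true) else (let w = 0 in false)) in (\p.8)) else (if ((\q.true) (let r = true in r)) then (((\s.(\t.(\a.3))) true) (\b.false)) else (\c.((\d.4) false)))) in (let e = (\f.f) in (if true then ((let g = true in (\h.9)) x) else (if false then (8 * 5) else (if false then 5 else 6)))))
step 4: [beta@0.0] (let x = (if (2 == 2) then (let u = (if true then (let v = 5 in true) else (let w = 0 in false)) in (\p.8)) else (if ((\q.true) (let r = true in r)) then (((\s.(\t.(\a.3))) true) (\b.false)) else (\c.((\d.4) false)))) in (let e = (\f.f) in (if true then ((let g = true in (\h.9)) x) else (if false then (8 * 5) else (if false then 5 else 6)))))
step 5: [delta@0.0] (let x = (if true then (let u = (if true then (let v = 5 in true) else (let w = 0 in false)) in (\p.8)) else (if ((\q.true) (let r = true in r)) then (((\s.(\t.(\a.3))) true) (\b.false)) else (\c.((\d.4) false)))) in (let e = (\f.f) in (if true then ((let g = true in (\h.9)) x) else (if false then (8 * 5) else (if false then 5 else 6)))))
step 6: [if@0] (let x = (let u = (if true then (let v = 5 in true) else (let w = 0 in false)) in (\p.8)) in (let e = (\f.f) in (if true then ((let g = true in (\h.9)) x) else (if false then (8 * 5) else (if false then 5 else 6)))))
step 7: [if@0.0] (let x = (let u = (let v = 5 in true) in (\p.8)) in (let e = (\f.f) in (if true then ((let g = true in (\h.9)) x) else (if false then (8 * 5) else (if false then 5 else 6)))))
step 8: [let@0.0] (let x = (let u = true in (\p.8)) in (let e = (\f.f) in (if true then ((let g = true in (\h.9)) x) else (if false then (8 * 5) else (if false then 5 else 6)))))
step 9: [let@0] (let x = (\p.8) in (let e = (\f.f) in (if true then ((let g = true in (\h.9)) x) else (if false then (8 * 5) else (if false then 5 else 6)))))
step 10: [let@root] (let e = (\f.f) in (if true then ((let g = true in (\h.9)) (\p.8)) else (if false then (8 * 5) else (if false then 5 else 6))))
step 11: [let@root] (if true then ((let g = true in (\h.9)) (\p.8)) else (if false then (8 * 5) else (if false then 5 else 6)))
step 12: [if@root] ((let g = true in (\h.9)) (\p.8))
step 13: [let@0] ((\h.9) (\p.8))
step 14: [beta@root] 9

Answer: 9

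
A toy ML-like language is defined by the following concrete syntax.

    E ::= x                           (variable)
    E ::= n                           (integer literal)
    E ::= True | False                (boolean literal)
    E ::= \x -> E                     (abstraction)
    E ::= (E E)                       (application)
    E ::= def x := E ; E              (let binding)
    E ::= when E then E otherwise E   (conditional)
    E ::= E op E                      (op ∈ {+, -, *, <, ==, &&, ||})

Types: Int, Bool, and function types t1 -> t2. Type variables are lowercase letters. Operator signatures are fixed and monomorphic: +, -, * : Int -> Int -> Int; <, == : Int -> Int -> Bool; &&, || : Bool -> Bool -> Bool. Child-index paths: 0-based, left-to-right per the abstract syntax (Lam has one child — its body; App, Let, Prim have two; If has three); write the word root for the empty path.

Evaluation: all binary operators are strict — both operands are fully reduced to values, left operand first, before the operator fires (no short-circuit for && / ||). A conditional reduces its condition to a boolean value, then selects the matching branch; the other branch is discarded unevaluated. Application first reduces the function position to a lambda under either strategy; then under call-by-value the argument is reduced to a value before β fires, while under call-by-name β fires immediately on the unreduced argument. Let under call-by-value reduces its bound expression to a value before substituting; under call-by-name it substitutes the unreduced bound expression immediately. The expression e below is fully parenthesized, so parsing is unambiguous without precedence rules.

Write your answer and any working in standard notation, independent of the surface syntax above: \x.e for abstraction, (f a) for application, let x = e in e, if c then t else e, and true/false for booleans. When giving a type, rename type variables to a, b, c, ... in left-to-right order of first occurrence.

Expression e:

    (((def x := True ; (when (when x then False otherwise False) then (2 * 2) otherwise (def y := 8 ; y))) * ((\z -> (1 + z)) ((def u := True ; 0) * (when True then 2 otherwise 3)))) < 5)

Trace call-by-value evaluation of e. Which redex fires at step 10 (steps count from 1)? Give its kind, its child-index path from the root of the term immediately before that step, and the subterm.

Answer: delta at 0 : (8 * 1)

Working:
step 0: (((let x = true in (if (if x then false else false) then (2 * 2) else (let y = 8 in y))) * ((\z.(1 + z)) ((let u = true in 0) * (if true then 2 else 3)))) < 5)
step 1: [let@0.0] (((if (if true then false else false) then (2 * 2) else (let y = 8 in y)) * ((\z.(1 + z)) ((let u = true in 0) * (if true then 2 else 3)))) < 5)
step 2: [if@0.0.0] (((if false then (2 * 2) else (let y = 8 in y)) * ((\z.(1 + z)) ((let u = true in 0) * (if true then 2 else 3)))) < 5)
step 3: [if@0.0] (((let y = 8 in y) * ((\z.(1 + z)) ((let u = true in 0) * (if true then 2 else 3)))) < 5)
step 4: [let@0.0] ((8 * ((\z.(1 + z)) ((let u = true in 0) * (if true then 2 else 3)))) < 5)
step 5: [let@0.1.1.0] ((8 * ((\z.(1 + z)) (0 * (if true then 2 else 3)))) < 5)
step 6: [if@0.1.1.1] ((8 * ((\z.(1 + z)) (0 * 2))) < 5)
step 7: [delta@0.1.1] ((8 * ((\z.(1 + z)) 0)) < 5)
step 8: [beta@0.1] ((8 * (1 + 0)) < 5)
step 9: [delta@0.1] ((8 * 1) < 5)
step 10: [delta@0] (8 < 5)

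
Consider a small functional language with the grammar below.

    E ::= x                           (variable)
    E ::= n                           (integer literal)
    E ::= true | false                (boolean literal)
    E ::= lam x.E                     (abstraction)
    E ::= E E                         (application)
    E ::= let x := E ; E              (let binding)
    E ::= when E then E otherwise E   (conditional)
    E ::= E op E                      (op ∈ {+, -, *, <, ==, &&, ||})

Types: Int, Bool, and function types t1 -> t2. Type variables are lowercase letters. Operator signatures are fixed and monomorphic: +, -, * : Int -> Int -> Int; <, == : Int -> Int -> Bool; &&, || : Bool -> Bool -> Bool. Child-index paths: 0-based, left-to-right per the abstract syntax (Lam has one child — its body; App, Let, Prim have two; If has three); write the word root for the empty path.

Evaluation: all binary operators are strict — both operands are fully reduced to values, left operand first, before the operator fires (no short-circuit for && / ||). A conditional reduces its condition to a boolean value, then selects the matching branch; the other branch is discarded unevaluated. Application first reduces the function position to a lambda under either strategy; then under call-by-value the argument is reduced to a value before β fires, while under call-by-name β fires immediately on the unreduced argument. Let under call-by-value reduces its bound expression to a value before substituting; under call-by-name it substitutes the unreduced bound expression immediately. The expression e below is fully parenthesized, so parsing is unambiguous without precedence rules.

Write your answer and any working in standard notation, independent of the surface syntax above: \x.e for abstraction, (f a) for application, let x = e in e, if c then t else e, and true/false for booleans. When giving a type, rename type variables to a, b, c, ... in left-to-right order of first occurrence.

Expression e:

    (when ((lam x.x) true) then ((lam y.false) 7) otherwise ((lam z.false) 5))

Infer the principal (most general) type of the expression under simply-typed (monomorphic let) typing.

Working:
x : a
\x._ : a -> a
  unify a -> a ~ Bool -> b
  unify a ~ Bool
  unify Bool ~ b
_ _ : Bool
  unify Bool ~ Bool
\y._ : c -> Bool
  unify c -> Bool ~ Int -> d
  unify c ~ Int
  unify Bool ~ d
_ _ : Bool
\z._ : e -> Bool
  unify e -> Bool ~ Int -> f
  unify e ~ Int
  unify Bool ~ f
_ _ : Bool
  unify Bool ~ Bool

Answer: Bool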